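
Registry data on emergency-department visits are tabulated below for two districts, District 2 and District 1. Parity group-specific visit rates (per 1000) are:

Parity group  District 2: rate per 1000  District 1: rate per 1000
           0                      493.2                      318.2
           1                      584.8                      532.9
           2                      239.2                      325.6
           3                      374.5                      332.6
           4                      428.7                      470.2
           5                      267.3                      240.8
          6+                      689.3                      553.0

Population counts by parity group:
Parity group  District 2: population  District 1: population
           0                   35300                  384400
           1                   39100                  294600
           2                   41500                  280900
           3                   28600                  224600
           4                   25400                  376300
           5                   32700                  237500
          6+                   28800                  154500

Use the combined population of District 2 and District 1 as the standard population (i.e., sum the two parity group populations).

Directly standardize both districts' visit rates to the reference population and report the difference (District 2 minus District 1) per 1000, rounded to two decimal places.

40.74

Combined standard total = 2184200; weights = 0.1922, 0.1528, 0.1476, 0.1159, 0.1839, 0.1237, 0.0839.
District 2: 0.1922×493.2 + 0.1528×584.8 + 0.1476×239.2 + 0.1159×374.5 + 0.1839×428.7 + 0.1237×267.3 + 0.0839×689.3 = 432.5919 per 1000.
District 1: 0.1922×318.2 + 0.1528×532.9 + 0.1476×325.6 + 0.1159×332.6 + 0.1839×470.2 + 0.1237×240.8 + 0.0839×553.0 = 391.8476 per 1000.
Difference = 432.5919 − 391.8476 = 40.7443.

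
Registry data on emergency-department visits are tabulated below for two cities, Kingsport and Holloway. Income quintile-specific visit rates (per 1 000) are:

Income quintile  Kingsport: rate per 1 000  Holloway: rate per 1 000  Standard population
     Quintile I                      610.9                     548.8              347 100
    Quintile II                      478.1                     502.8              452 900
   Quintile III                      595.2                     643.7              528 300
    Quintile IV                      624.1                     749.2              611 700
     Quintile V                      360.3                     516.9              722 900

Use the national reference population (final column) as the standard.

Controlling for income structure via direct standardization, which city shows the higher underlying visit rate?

Holloway

Standard total = 2 662 900; weights = 0.1303, 0.1701, 0.1984, 0.2297, 0.2715.
Kingsport: 0.1303×610.9 + 0.1701×478.1 + 0.1984×595.2 + 0.2297×624.1 + 0.2715×360.3 = 520.2005 per 1 000.
Holloway: 0.1303×548.8 + 0.1701×502.8 + 0.1984×643.7 + 0.2297×749.2 + 0.2715×516.9 = 597.1782 per 1 000.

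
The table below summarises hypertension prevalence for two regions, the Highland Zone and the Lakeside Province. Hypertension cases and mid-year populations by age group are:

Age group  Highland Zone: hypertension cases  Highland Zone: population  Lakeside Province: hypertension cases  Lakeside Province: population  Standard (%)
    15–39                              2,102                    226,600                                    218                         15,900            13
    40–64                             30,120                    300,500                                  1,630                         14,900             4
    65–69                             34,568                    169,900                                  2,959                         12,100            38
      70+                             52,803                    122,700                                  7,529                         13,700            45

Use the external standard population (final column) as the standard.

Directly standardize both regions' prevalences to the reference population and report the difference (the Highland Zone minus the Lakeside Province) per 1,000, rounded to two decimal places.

-70.20

Age-specific rates per 1,000 for the Highland Zone: 9.276, 100.233, 203.461, 430.342.
For the Lakeside Province: 13.711, 109.396, 244.545, 549.562.
Standard weights: 0.13, 0.04, 0.38, 0.45.
The Highland Zone: 0.1300×9.276 + 0.0400×100.233 + 0.3800×203.461 + 0.4500×430.342 = 276.1844 per 1,000.
The Lakeside Province: 0.1300×13.711 + 0.0400×109.396 + 0.3800×244.545 + 0.4500×549.562 = 346.3884 per 1,000.
Difference = 276.1844 − 346.3884 = -70.2040.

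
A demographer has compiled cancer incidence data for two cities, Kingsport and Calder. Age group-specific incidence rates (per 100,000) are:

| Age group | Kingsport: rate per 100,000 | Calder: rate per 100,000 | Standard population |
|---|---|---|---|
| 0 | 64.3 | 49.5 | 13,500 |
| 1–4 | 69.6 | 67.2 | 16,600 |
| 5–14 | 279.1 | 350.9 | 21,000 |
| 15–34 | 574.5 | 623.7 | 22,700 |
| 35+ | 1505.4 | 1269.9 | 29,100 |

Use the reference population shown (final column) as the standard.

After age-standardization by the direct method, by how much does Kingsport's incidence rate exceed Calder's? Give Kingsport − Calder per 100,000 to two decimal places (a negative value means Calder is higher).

Standard total = 102,900; weights = 0.1312, 0.1613, 0.2041, 0.2206, 0.2828.
Kingsport: 0.1312×64.3 + 0.1613×69.6 + 0.2041×279.1 + 0.2206×574.5 + 0.2828×1505.4 = 629.0845 per 100,000.
Calder: 0.1312×49.5 + 0.1613×67.2 + 0.2041×350.9 + 0.2206×623.7 + 0.2828×1269.9 = 585.6633 per 100,000.
Difference = 629.0845 − 585.6633 = 43.4213.

43.42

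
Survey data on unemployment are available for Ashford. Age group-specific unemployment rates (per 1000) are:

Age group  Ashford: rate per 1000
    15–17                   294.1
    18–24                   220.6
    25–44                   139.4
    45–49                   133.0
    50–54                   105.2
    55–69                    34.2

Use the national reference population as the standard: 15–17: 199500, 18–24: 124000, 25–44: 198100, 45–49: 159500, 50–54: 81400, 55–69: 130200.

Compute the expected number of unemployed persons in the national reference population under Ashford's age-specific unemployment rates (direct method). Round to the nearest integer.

147872

Expected unemployed persons = Σ (standard pop × age-specific rate ÷ 1000)
= 199500×294.1/1000 + 124000×220.6/1000 + 198100×139.4/1000 + 159500×133.0/1000 + 81400×105.2/1000 + 130200×34.2/1000
= 58672.95 + 27354.40 + 27615.14 + 21213.50 + 8563.28 + 4452.84 = 147872.11.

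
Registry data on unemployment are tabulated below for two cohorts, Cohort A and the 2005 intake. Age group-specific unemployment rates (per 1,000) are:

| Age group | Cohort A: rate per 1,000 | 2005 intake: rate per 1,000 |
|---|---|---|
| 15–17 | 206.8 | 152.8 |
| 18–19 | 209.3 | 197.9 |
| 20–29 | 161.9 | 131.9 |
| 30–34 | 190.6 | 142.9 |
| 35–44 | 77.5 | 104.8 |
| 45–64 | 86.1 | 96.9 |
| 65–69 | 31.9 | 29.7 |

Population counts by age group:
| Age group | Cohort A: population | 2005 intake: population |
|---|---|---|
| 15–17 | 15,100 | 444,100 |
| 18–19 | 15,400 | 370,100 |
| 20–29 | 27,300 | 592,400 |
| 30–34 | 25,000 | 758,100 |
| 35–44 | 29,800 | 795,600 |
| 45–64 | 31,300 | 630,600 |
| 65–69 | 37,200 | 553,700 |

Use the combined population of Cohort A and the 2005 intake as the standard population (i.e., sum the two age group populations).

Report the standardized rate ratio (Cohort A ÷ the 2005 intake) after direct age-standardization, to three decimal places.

1.112

Combined standard total = 4,325,700; weights = 0.1062, 0.0891, 0.1433, 0.1810, 0.1908, 0.1530, 0.1366.
Cohort A: 0.1062×206.8 + 0.0891×209.3 + 0.1433×161.9 + 0.1810×190.6 + 0.1908×77.5 + 0.1530×86.1 + 0.1366×31.9 = 130.6248 per 1,000.
The 2005 intake: 0.1062×152.8 + 0.0891×197.9 + 0.1433×131.9 + 0.1810×142.9 + 0.1908×104.8 + 0.1530×96.9 + 0.1366×29.7 = 117.5045 per 1,000.
Ratio = 130.6248 ÷ 117.5045 = 1.11166.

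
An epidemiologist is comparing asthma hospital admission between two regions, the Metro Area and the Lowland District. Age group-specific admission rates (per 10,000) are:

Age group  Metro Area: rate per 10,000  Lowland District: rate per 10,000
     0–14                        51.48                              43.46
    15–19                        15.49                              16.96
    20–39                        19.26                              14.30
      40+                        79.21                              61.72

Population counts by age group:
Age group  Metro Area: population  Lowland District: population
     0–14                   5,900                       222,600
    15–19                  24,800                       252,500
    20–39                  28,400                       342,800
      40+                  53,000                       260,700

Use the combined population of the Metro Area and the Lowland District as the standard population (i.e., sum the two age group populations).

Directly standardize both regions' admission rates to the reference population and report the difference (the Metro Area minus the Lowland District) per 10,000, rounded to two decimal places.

Combined standard total = 1,190,700; weights = 0.1919, 0.2329, 0.3117, 0.2635.
The Metro Area: 0.1919×51.48 + 0.2329×15.49 + 0.3117×19.26 + 0.2635×79.21 = 40.3595 per 10,000.
The Lowland District: 0.1919×43.46 + 0.2329×16.96 + 0.3117×14.30 + 0.2635×61.72 = 33.0086 per 10,000.
Difference = 40.3595 − 33.0086 = 7.3509.

7.35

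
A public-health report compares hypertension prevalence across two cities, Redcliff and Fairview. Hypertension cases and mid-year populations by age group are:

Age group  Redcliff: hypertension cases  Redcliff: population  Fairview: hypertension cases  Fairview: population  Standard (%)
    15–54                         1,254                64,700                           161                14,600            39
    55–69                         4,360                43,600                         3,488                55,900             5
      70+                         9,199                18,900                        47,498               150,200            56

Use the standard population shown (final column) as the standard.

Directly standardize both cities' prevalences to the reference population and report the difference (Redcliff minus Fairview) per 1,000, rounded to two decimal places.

100.61

Age-specific rates per 1,000 for Redcliff: 19.382, 100.000, 486.720.
For Fairview: 11.027, 62.397, 316.232.
Standard weights: 0.39, 0.05, 0.56.
Redcliff: 0.3900×19.382 + 0.0500×100.000 + 0.5600×486.720 = 285.1219 per 1,000.
Fairview: 0.3900×11.027 + 0.0500×62.397 + 0.5600×316.232 = 184.5103 per 1,000.
Difference = 285.1219 − 184.5103 = 100.6116.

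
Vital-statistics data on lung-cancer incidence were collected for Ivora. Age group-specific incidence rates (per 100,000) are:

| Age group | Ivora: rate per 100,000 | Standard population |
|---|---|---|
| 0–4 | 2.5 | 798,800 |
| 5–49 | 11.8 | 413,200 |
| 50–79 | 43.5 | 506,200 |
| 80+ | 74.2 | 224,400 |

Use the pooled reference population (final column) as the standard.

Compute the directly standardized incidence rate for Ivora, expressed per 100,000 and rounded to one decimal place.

23.4

Standard total = 1,942,600; weights = 0.4112, 0.2127, 0.2606, 0.1155.
Standardized rate: 0.4112×2.5 + 0.2127×11.8 + 0.2606×43.5 + 0.1155×74.2 = 23.4443 per 100,000.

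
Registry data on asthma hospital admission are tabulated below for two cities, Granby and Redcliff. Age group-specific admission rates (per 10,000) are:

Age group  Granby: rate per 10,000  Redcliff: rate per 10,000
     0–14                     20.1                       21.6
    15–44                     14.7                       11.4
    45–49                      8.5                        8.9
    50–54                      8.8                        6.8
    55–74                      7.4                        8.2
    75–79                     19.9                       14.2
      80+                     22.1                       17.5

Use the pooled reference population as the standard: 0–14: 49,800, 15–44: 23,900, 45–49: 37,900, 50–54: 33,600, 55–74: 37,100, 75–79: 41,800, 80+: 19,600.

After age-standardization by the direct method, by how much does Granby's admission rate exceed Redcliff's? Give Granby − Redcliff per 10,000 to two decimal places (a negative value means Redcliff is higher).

Standard total = 243,700; weights = 0.2043, 0.0981, 0.1555, 0.1379, 0.1522, 0.1715, 0.0804.
Granby: 0.2043×20.1 + 0.0981×14.7 + 0.1555×8.5 + 0.1379×8.8 + 0.1522×7.4 + 0.1715×19.9 + 0.0804×22.1 = 14.4016 per 10,000.
Redcliff: 0.2043×21.6 + 0.0981×11.4 + 0.1555×8.9 + 0.1379×6.8 + 0.1522×8.2 + 0.1715×14.2 + 0.0804×17.5 = 12.9451 per 10,000.
Difference = 14.4016 − 12.9451 = 1.4565.

1.46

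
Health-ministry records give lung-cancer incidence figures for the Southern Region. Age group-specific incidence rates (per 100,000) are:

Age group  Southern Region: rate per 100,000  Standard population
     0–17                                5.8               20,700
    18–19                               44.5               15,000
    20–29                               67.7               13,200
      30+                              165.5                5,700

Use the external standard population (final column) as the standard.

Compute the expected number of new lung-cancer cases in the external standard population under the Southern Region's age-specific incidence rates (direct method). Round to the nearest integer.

Expected new lung-cancer cases = Σ (standard pop × age-specific rate ÷ 100,000)
= 20,700×5.8/100,000 + 15,000×44.5/100,000 + 13,200×67.7/100,000 + 5,700×165.5/100,000
= 1.20 + 6.67 + 8.94 + 9.43 = 26.25.

26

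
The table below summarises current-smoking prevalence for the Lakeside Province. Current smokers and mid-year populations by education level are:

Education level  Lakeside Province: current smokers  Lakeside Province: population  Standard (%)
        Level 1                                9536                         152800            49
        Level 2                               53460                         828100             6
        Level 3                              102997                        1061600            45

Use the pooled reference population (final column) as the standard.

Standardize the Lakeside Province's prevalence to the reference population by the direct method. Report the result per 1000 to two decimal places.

Education-specific rates per 1000 for the Lakeside Province: 62.408, 64.557, 97.021.
Standard weights: 0.49, 0.06, 0.45.
Standardized rate: 0.4900×62.408 + 0.0600×64.557 + 0.4500×97.021 = 78.1128 per 1000.

78.11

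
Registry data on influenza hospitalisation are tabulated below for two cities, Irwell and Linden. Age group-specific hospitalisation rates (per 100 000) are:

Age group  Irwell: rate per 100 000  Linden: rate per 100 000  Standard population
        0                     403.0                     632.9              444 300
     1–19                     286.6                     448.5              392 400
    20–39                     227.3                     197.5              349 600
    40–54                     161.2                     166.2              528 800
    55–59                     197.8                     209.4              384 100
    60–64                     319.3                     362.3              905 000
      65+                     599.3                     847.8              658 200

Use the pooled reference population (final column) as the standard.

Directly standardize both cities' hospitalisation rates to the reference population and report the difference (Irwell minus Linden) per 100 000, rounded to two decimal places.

Standard total = 3 662 400; weights = 0.1213, 0.1071, 0.0955, 0.1444, 0.1049, 0.2471, 0.1797.
Irwell: 0.1213×403.0 + 0.1071×286.6 + 0.0955×227.3 + 0.1444×161.2 + 0.1049×197.8 + 0.2471×319.3 + 0.1797×599.3 = 331.9195 per 100 000.
Linden: 0.1213×632.9 + 0.1071×448.5 + 0.0955×197.5 + 0.1444×166.2 + 0.1049×209.4 + 0.2471×362.3 + 0.1797×847.8 = 431.5354 per 100 000.
Difference = 331.9195 − 431.5354 = -99.6159.

-99.62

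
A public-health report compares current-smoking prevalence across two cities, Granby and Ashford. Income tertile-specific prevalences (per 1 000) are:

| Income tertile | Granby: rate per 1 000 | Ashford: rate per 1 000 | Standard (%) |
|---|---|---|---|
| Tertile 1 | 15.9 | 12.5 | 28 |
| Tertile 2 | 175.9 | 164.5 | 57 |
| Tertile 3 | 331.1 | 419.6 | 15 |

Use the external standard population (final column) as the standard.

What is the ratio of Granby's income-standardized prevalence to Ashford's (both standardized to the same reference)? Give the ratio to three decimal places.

0.964

Standard weights: 0.28, 0.57, 0.15.
Granby: 0.2800×15.9 + 0.5700×175.9 + 0.1500×331.1 = 154.3800 per 1 000.
Ashford: 0.2800×12.5 + 0.5700×164.5 + 0.1500×419.6 = 160.2050 per 1 000.
Ratio = 154.3800 ÷ 160.2050 = 0.96364.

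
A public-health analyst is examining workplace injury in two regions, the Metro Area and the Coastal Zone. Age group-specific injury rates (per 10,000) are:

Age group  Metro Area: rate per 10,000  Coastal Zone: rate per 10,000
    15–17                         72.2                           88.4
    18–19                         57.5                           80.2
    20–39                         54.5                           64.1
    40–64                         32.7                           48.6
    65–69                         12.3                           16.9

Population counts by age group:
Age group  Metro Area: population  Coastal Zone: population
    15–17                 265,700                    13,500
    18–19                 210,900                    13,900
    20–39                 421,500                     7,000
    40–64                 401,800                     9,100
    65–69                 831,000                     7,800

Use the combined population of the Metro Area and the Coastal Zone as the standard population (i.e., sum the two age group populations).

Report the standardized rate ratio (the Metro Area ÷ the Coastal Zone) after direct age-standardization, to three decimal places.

0.769

Combined standard total = 2,182,200; weights = 0.1279, 0.1030, 0.1964, 0.1883, 0.3844.
The Metro Area: 0.1279×72.2 + 0.1030×57.5 + 0.1964×54.5 + 0.1883×32.7 + 0.3844×12.3 = 36.7479 per 10,000.
The Coastal Zone: 0.1279×88.4 + 0.1030×80.2 + 0.1964×64.1 + 0.1883×48.6 + 0.3844×16.9 = 47.8061 per 10,000.
Ratio = 36.7479 ÷ 47.8061 = 0.76868.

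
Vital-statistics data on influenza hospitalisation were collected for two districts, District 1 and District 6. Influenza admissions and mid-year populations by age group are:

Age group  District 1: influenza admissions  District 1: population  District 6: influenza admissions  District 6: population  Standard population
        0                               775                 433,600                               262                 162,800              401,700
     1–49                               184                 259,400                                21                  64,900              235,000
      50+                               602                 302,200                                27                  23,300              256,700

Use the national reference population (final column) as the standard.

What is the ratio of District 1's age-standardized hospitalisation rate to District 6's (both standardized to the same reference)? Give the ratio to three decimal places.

1.369

Age-specific rates per 100,000 for District 1: 178.74, 70.93, 199.21.
For District 6: 160.93, 32.36, 115.88.
Standard total = 893,400; weights = 0.4496, 0.2630, 0.2873.
District 1: 0.4496×178.74 + 0.2630×70.93 + 0.2873×199.21 = 156.2611 per 100,000.
District 6: 0.4496×160.93 + 0.2630×32.36 + 0.2873×115.88 = 114.1677 per 100,000.
Ratio = 156.2611 ÷ 114.1677 = 1.36870.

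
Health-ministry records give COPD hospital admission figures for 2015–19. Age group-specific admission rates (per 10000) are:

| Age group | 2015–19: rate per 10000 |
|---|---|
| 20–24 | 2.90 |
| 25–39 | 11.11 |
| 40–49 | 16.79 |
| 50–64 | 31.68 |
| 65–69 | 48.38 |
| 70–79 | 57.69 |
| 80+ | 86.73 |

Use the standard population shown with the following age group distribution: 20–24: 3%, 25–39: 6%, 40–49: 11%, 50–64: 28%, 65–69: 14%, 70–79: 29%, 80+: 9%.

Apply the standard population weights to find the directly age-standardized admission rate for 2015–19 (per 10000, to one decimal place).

42.8

Standard weights: 0.03, 0.06, 0.11, 0.28, 0.14, 0.29, 0.09.
Standardized rate: 0.0300×2.90 + 0.0600×11.11 + 0.1100×16.79 + 0.2800×31.68 + 0.1400×48.38 + 0.2900×57.69 + 0.0900×86.73 = 42.7799 per 10000.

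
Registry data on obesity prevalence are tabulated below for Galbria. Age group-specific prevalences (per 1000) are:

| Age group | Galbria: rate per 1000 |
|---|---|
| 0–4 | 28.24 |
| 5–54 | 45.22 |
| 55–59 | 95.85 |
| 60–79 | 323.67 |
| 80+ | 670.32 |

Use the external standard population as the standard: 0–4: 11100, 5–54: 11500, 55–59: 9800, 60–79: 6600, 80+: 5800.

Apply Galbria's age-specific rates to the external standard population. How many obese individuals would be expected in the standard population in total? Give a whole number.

7797

Expected obese individuals = Σ (standard pop × age-specific rate ÷ 1000)
= 11100×28.24/1000 + 11500×45.22/1000 + 9800×95.85/1000 + 6600×323.67/1000 + 5800×670.32/1000
= 313.46 + 520.03 + 939.33 + 2136.22 + 3887.86 = 7796.90.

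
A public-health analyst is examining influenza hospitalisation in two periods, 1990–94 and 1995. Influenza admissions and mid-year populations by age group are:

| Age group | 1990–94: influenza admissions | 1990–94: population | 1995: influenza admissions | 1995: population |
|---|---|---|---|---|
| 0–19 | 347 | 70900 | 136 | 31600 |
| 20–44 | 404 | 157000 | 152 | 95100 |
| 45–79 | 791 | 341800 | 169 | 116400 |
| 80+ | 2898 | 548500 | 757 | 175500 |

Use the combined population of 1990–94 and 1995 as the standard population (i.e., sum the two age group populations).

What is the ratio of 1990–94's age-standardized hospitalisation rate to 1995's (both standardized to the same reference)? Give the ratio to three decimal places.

Age-specific rates per 100000 for 1990–94: 489.42, 257.32, 231.42, 528.35.
For 1995: 430.38, 159.83, 145.19, 431.34.
Combined standard total = 1536800; weights = 0.0667, 0.1640, 0.2982, 0.4711.
1990–94: 0.0667×489.42 + 0.1640×257.32 + 0.2982×231.42 + 0.4711×528.35 = 392.7644 per 100000.
1995: 0.0667×430.38 + 0.1640×159.83 + 0.2982×145.19 + 0.4711×431.34 = 301.4202 per 100000.
Ratio = 392.7644 ÷ 301.4202 = 1.30305.

1.303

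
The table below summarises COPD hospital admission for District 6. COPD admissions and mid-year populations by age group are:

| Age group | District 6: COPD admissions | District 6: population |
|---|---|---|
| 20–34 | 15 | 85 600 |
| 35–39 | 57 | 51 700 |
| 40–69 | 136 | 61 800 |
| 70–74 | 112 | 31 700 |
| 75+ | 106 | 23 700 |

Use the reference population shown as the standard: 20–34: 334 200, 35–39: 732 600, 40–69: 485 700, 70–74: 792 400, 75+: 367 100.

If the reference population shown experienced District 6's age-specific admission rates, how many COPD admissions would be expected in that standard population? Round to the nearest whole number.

Age-specific rates per 10 000 for District 6: 1.75, 11.03, 22.01, 35.33, 44.73.
Expected COPD admissions = Σ (standard pop × age-specific rate ÷ 10 000)
= 334 200×1.75/10 000 + 732 600×11.03/10 000 + 485 700×22.01/10 000 + 792 400×35.33/10 000 + 367 100×44.73/10 000
= 58.56 + 807.70 + 1068.85 + 2799.65 + 1641.88 = 6376.65.

6377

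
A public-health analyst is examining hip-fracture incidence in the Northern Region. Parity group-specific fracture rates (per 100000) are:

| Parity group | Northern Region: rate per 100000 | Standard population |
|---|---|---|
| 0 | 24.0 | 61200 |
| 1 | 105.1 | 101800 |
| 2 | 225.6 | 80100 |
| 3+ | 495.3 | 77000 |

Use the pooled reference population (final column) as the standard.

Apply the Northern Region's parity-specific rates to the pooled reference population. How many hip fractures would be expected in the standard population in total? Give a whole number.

684

Expected hip fractures = Σ (standard pop × parity-specific rate ÷ 100000)
= 61200×24.0/100000 + 101800×105.1/100000 + 80100×225.6/100000 + 77000×495.3/100000
= 14.69 + 106.99 + 180.71 + 381.38 = 683.77.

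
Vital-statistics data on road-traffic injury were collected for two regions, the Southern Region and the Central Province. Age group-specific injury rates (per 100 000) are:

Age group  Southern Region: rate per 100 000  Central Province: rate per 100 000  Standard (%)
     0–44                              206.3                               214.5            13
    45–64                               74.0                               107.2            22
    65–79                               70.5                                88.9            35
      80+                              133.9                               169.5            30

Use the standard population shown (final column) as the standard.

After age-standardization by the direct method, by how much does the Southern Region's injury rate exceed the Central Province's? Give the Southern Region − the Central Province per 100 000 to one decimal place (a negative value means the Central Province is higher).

Standard weights: 0.13, 0.22, 0.35, 0.30.
The Southern Region: 0.1300×206.3 + 0.2200×74.0 + 0.3500×70.5 + 0.3000×133.9 = 107.9440 per 100 000.
The Central Province: 0.1300×214.5 + 0.2200×107.2 + 0.3500×88.9 + 0.3000×169.5 = 133.4340 per 100 000.
Difference = 107.9440 − 133.4340 = -25.4900.

-25.5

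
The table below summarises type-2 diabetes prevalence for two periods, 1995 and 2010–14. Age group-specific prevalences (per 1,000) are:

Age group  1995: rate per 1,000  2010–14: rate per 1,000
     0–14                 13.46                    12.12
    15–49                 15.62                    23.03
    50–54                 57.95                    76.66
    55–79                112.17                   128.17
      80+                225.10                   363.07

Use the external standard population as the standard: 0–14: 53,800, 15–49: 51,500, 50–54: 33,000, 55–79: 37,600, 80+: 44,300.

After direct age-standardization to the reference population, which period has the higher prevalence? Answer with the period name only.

Standard total = 220,200; weights = 0.2443, 0.2339, 0.1499, 0.1708, 0.2012.
1995: 0.2443×13.46 + 0.2339×15.62 + 0.1499×57.95 + 0.1708×112.17 + 0.2012×225.10 = 80.0656 per 1,000.
2010–14: 0.2443×12.12 + 0.2339×23.03 + 0.1499×76.66 + 0.1708×128.17 + 0.2012×363.07 = 114.7642 per 1,000.

2010–14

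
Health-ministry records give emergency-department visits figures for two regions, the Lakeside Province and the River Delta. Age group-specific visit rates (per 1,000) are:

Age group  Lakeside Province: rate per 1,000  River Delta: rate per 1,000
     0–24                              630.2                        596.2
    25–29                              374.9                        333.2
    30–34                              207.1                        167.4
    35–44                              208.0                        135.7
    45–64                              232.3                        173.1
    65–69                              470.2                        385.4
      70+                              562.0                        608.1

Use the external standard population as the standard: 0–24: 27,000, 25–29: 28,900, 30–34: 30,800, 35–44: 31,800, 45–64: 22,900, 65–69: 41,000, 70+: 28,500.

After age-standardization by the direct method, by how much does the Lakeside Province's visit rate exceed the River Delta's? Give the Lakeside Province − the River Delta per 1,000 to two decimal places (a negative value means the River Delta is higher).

43.45

Standard total = 210,900; weights = 0.1280, 0.1370, 0.1460, 0.1508, 0.1086, 0.1944, 0.1351.
The Lakeside Province: 0.1280×630.2 + 0.1370×374.9 + 0.1460×207.1 + 0.1508×208.0 + 0.1086×232.3 + 0.1944×470.2 + 0.1351×562.0 = 386.2397 per 1,000.
The River Delta: 0.1280×596.2 + 0.1370×333.2 + 0.1460×167.4 + 0.1508×135.7 + 0.1086×173.1 + 0.1944×385.4 + 0.1351×608.1 = 342.7895 per 1,000.
Difference = 386.2397 − 342.7895 = 43.4503.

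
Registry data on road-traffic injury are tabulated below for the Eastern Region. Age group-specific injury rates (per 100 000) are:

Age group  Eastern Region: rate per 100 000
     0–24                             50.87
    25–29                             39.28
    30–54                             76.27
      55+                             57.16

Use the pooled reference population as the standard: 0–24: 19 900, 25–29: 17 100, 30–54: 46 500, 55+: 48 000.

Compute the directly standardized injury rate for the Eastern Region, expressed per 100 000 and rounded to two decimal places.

Standard total = 131 500; weights = 0.1513, 0.1300, 0.3536, 0.3650.
Standardized rate: 0.1513×50.87 + 0.1300×39.28 + 0.3536×76.27 + 0.3650×57.16 = 60.6406 per 100 000.

60.64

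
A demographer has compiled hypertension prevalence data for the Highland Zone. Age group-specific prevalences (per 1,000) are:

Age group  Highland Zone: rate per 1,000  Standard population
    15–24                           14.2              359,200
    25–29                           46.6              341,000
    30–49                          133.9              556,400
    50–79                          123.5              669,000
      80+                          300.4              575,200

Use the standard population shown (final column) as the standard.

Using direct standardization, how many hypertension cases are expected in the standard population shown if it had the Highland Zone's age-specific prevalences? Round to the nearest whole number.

Expected hypertension cases = Σ (standard pop × age-specific rate ÷ 1,000)
= 359,200×14.2/1,000 + 341,000×46.6/1,000 + 556,400×133.9/1,000 + 669,000×123.5/1,000 + 575,200×300.4/1,000
= 5100.64 + 15890.60 + 74501.96 + 82621.50 + 172790.08 = 350904.78.

350905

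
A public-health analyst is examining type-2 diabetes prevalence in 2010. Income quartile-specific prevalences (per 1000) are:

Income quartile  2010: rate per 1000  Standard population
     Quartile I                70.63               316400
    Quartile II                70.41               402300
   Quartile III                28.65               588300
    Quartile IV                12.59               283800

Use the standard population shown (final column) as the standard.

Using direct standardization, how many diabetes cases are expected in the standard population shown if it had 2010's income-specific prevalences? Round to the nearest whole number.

71101

Expected diabetes cases = Σ (standard pop × income-specific rate ÷ 1000)
= 316400×70.63/1000 + 402300×70.41/1000 + 588300×28.65/1000 + 283800×12.59/1000
= 22347.33 + 28325.94 + 16854.79 + 3573.04 = 71101.11.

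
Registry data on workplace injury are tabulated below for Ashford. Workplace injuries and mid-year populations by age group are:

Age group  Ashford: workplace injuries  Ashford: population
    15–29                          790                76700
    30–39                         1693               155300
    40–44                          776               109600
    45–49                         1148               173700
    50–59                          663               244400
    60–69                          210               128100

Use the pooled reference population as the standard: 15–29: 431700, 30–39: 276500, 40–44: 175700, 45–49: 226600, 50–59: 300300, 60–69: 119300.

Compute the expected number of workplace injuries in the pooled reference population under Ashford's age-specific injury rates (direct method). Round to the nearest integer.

Age-specific rates per 10000 for Ashford: 103.00, 109.01, 70.80, 66.09, 27.13, 16.39.
Expected workplace injuries = Σ (standard pop × age-specific rate ÷ 10000)
= 431700×103.00/10000 + 276500×109.01/10000 + 175700×70.80/10000 + 226600×66.09/10000 + 300300×27.13/10000 + 119300×16.39/10000
= 4446.45 + 3014.26 + 1244.01 + 1497.62 + 814.64 + 195.57 = 11212.56.

11213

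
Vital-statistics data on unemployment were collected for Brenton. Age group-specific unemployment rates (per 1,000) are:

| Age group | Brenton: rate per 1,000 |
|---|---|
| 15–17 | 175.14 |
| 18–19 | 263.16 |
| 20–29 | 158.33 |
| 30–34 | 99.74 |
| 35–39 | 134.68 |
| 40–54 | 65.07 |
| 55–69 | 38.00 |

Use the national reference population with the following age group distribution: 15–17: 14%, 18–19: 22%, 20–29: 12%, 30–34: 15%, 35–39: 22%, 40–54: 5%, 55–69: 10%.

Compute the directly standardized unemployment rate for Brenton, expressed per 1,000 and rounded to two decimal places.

153.06

Standard weights: 0.14, 0.22, 0.12, 0.15, 0.22, 0.05, 0.10.
Standardized rate: 0.1400×175.14 + 0.2200×263.16 + 0.1200×158.33 + 0.1500×99.74 + 0.2200×134.68 + 0.0500×65.07 + 0.1000×38.00 = 153.0585 per 1,000.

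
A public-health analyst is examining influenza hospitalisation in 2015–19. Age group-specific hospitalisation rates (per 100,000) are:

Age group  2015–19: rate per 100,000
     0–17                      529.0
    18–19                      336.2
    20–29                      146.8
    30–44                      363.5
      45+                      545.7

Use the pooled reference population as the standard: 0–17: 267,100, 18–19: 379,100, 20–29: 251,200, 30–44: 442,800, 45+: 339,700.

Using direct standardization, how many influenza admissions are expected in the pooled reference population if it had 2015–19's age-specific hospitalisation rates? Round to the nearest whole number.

6520

Expected influenza admissions = Σ (standard pop × age-specific rate ÷ 100,000)
= 267,100×529.0/100,000 + 379,100×336.2/100,000 + 251,200×146.8/100,000 + 442,800×363.5/100,000 + 339,700×545.7/100,000
= 1412.96 + 1274.53 + 368.76 + 1609.58 + 1853.74 = 6519.58.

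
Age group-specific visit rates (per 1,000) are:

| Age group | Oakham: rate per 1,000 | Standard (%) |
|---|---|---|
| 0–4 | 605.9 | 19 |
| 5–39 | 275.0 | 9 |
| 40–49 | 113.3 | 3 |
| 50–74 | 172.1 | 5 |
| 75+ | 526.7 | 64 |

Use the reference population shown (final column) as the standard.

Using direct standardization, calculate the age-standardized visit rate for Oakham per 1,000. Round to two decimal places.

Standard weights: 0.19, 0.09, 0.03, 0.05, 0.64.
Standardized rate: 0.1900×605.9 + 0.0900×275.0 + 0.0300×113.3 + 0.0500×172.1 + 0.6400×526.7 = 488.9630 per 1,000.

488.96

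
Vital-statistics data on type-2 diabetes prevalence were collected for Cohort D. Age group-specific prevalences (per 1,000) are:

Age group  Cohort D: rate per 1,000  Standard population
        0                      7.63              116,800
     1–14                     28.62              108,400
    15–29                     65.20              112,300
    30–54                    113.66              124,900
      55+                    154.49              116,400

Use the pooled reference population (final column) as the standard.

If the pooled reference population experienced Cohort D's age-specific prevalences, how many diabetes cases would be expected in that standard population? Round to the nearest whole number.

43494

Expected diabetes cases = Σ (standard pop × age-specific rate ÷ 1,000)
= 116,800×7.63/1,000 + 108,400×28.62/1,000 + 112,300×65.20/1,000 + 124,900×113.66/1,000 + 116,400×154.49/1,000
= 891.18 + 3102.41 + 7321.96 + 14196.13 + 17982.64 = 43494.32.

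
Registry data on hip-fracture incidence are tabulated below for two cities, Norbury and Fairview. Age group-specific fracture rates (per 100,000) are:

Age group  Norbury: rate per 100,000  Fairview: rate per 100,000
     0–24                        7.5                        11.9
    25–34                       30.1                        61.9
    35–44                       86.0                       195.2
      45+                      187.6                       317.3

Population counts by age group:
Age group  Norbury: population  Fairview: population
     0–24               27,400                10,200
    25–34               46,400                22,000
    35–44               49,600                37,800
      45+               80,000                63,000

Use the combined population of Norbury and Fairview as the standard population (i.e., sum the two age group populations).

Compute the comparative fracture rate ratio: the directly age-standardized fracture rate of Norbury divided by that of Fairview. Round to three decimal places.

0.547

Combined standard total = 336,400; weights = 0.1118, 0.2033, 0.2598, 0.4251.
Norbury: 0.1118×7.5 + 0.2033×30.1 + 0.2598×86.0 + 0.4251×187.6 = 109.0489 per 100,000.
Fairview: 0.1118×11.9 + 0.2033×61.9 + 0.2598×195.2 + 0.4251×317.3 = 199.5118 per 100,000.
Ratio = 109.0489 ÷ 199.5118 = 0.54658.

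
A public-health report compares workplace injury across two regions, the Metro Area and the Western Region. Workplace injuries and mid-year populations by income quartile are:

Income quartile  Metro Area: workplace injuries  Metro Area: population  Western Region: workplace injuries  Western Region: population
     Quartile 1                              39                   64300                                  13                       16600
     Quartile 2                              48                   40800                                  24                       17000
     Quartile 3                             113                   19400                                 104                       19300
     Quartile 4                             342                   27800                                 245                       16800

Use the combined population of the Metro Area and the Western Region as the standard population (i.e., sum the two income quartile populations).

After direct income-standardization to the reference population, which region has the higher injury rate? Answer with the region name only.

Income-specific rates per 10000 for the Metro Area: 6.07, 11.76, 58.25, 123.02.
For the Western Region: 7.83, 14.12, 53.89, 145.83.
Combined standard total = 222000; weights = 0.3644, 0.2604, 0.1743, 0.2009.
The Metro Area: 0.3644×6.07 + 0.2604×11.76 + 0.1743×58.25 + 0.2009×123.02 = 40.1424 per 10000.
The Western Region: 0.3644×7.83 + 0.2604×14.12 + 0.1743×53.89 + 0.2009×145.83 = 45.2212 per 10000.

Western Region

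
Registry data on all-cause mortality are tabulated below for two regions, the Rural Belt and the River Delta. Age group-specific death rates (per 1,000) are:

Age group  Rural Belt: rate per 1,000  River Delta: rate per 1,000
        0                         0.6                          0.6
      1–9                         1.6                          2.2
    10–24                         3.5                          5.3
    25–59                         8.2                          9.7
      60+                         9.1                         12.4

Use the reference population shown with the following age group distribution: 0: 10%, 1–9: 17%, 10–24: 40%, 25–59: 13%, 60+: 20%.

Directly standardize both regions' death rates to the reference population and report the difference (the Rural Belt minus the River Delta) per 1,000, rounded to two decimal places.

Standard weights: 0.10, 0.17, 0.40, 0.13, 0.20.
The Rural Belt: 0.1000×0.6 + 0.1700×1.6 + 0.4000×3.5 + 0.1300×8.2 + 0.2000×9.1 = 4.6180 per 1,000.
The River Delta: 0.1000×0.6 + 0.1700×2.2 + 0.4000×5.3 + 0.1300×9.7 + 0.2000×12.4 = 6.2950 per 1,000.
Difference = 4.6180 − 6.2950 = -1.6770.

-1.68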